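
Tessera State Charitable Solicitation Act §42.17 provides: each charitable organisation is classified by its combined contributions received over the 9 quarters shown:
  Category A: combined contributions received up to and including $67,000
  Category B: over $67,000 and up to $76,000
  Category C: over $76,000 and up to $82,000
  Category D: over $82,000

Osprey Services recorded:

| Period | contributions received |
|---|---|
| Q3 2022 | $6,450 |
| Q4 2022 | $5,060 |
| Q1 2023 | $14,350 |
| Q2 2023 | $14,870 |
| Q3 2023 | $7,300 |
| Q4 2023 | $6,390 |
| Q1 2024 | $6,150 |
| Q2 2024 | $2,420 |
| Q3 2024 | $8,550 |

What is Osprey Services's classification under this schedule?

Category B

Combined contributions received: $6,450 + $5,060 + $14,350 + $14,870 + $7,300 + $6,390 + $6,150 + $2,420 + $8,550 = $71,540.
$67,000 < $71,540 ≤ $76,000, so Category B applies.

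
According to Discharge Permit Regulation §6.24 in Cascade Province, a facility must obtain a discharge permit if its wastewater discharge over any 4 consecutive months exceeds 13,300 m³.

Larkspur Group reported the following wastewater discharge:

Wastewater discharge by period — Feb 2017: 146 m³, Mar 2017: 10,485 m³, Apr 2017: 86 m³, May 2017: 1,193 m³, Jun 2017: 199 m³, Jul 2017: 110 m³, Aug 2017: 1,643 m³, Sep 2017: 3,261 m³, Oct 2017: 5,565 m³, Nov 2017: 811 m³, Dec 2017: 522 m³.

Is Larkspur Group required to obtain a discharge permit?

No

Feb 2017–May 2017: 146 m³ + 10,485 m³ + 86 m³ + 1,193 m³ = 11,910 m³ (under)
Mar 2017–Jun 2017: 10,485 m³ + 86 m³ + 1,193 m³ + 199 m³ = 11,963 m³ (under)
Apr 2017–Jul 2017: 86 m³ + 1,193 m³ + 199 m³ + 110 m³ = 1,588 m³ (under)
May 2017–Aug 2017: 1,193 m³ + 199 m³ + 110 m³ + 1,643 m³ = 3,145 m³ (under)
Jun 2017–Sep 2017: 199 m³ + 110 m³ + 1,643 m³ + 3,261 m³ = 5,213 m³ (under)
Jul 2017–Oct 2017: 110 m³ + 1,643 m³ + 3,261 m³ + 5,565 m³ = 10,579 m³ (under)
Aug 2017–Nov 2017: 1,643 m³ + 3,261 m³ + 5,565 m³ + 811 m³ = 11,280 m³ (under)
Sep 2017–Dec 2017: 3,261 m³ + 5,565 m³ + 811 m³ + 522 m³ = 10,159 m³ (under)
No window exceeds 13,300 m³.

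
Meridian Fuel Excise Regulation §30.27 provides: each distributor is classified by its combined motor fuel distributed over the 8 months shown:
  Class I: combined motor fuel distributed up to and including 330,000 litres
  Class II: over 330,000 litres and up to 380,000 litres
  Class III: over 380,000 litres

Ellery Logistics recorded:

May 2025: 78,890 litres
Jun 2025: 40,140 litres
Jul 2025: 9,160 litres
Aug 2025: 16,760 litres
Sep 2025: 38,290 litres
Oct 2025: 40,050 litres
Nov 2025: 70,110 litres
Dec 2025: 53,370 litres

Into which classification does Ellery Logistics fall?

Class II

Combined motor fuel distributed: 78,890 litres + 40,140 litres + 9,160 litres + 16,760 litres + 38,290 litres + 40,050 litres + 70,110 litres + 53,370 litres = 346,770 litres.
330,000 litres < 346,770 litres ≤ 380,000 litres, so Class II applies.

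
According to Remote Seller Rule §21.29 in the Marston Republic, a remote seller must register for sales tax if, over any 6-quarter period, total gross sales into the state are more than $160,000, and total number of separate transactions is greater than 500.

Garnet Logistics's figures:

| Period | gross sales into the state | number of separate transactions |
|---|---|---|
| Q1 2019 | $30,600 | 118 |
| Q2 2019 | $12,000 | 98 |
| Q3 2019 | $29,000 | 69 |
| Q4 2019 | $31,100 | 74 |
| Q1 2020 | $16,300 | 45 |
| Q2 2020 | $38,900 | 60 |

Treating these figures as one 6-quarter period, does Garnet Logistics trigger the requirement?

No

Total gross sales into the state: $30,600 + $12,000 + $29,000 + $31,100 + $16,300 + $38,900 = $157,900 (≤ $160,000).
Total number of separate transactions: 118 + 98 + 69 + 74 + 45 + 60 = 464 (≤ 500).
The test is 'and': the rule requires both, and at least one is not exceeded.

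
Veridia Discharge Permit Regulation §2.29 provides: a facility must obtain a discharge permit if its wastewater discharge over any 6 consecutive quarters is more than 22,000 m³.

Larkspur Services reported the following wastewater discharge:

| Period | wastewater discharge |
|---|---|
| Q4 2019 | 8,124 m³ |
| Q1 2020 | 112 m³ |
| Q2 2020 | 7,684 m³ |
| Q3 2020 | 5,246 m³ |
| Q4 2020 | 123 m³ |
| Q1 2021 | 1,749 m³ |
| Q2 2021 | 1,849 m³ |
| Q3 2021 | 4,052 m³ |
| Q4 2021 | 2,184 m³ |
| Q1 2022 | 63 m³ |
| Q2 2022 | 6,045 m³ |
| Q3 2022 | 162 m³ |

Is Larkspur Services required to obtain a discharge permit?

Q4 2019–Q1 2021: 8,124 m³ + 112 m³ + 7,684 m³ + 5,246 m³ + 123 m³ + 1,749 m³ = 23,038 m³ (over)
Q1 2020–Q2 2021: 112 m³ + 7,684 m³ + 5,246 m³ + 123 m³ + 1,749 m³ + 1,849 m³ = 16,763 m³ (under)
Q2 2020–Q3 2021: 7,684 m³ + 5,246 m³ + 123 m³ + 1,749 m³ + 1,849 m³ + 4,052 m³ = 20,703 m³ (under)
Q3 2020–Q4 2021: 5,246 m³ + 123 m³ + 1,749 m³ + 1,849 m³ + 4,052 m³ + 2,184 m³ = 15,203 m³ (under)
Q4 2020–Q1 2022: 123 m³ + 1,749 m³ + 1,849 m³ + 4,052 m³ + 2,184 m³ + 63 m³ = 10,020 m³ (under)
Q1 2021–Q2 2022: 1,749 m³ + 1,849 m³ + 4,052 m³ + 2,184 m³ + 63 m³ + 6,045 m³ = 15,942 m³ (under)
Q2 2021–Q3 2022: 1,849 m³ + 4,052 m³ + 2,184 m³ + 63 m³ + 6,045 m³ + 162 m³ = 14,355 m³ (under)
At least one window exceeds 22,000 m³.

Yes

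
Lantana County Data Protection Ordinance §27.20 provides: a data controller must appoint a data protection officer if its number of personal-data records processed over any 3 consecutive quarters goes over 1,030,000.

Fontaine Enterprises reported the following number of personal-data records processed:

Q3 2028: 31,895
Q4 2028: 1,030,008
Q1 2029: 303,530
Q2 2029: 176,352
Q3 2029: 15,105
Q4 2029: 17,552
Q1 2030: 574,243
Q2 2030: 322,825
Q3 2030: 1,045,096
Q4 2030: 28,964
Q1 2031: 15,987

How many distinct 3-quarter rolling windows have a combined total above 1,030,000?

5

Q3 2028–Q1 2029: 31,895 + 1,030,008 + 303,530 = 1,365,433 (over)
Q4 2028–Q2 2029: 1,030,008 + 303,530 + 176,352 = 1,509,890 (over)
Q1 2029–Q3 2029: 303,530 + 176,352 + 15,105 = 494,987 (under)
Q2 2029–Q4 2029: 176,352 + 15,105 + 17,552 = 209,009 (under)
Q3 2029–Q1 2030: 15,105 + 17,552 + 574,243 = 606,900 (under)
Q4 2029–Q2 2030: 17,552 + 574,243 + 322,825 = 914,620 (under)
Q1 2030–Q3 2030: 574,243 + 322,825 + 1,045,096 = 1,942,164 (over)
Q2 2030–Q4 2030: 322,825 + 1,045,096 + 28,964 = 1,396,885 (over)
Q3 2030–Q1 2031: 1,045,096 + 28,964 + 15,987 = 1,090,047 (over)
5 windows exceed the threshold.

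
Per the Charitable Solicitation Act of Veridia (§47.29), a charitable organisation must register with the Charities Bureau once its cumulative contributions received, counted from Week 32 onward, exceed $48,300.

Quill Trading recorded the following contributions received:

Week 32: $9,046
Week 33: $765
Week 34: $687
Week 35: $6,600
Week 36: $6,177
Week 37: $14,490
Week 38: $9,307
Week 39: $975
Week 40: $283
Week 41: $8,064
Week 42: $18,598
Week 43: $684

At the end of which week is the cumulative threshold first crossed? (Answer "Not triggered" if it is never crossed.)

Week 40

Through Week 32: $9,046
Through Week 33: $9,811
Through Week 34: $10,498
Through Week 35: $17,098
Through Week 36: $23,275
Through Week 37: $37,765
Through Week 38: $47,072
Through Week 39: $48,047
Through Week 40: $48,330 ← exceeds threshold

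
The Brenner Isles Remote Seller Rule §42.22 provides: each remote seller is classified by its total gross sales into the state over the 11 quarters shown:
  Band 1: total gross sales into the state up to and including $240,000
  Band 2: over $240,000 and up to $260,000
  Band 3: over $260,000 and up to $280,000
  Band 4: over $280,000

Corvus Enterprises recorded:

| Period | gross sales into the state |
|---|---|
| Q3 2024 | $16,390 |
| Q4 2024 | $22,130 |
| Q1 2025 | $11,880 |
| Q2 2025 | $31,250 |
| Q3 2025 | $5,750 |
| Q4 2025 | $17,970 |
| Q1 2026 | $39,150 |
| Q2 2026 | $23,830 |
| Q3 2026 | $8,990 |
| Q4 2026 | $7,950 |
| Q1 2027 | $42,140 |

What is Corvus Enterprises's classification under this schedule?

Band 1

Total gross sales into the state: $16,390 + $22,130 + $11,880 + $31,250 + $5,750 + $17,970 + $39,150 + $23,830 + $8,990 + $7,950 + $42,140 = $227,430.
$227,430 ≤ $240,000, so Band 1 applies.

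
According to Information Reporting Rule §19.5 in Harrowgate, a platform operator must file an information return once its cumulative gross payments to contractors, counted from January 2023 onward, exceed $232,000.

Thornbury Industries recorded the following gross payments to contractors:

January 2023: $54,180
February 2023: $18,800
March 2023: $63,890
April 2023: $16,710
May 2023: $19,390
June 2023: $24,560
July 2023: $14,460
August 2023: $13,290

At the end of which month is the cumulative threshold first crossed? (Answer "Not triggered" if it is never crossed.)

Not triggered

Through January 2023: $54,180
Through February 2023: $72,980
Through March 2023: $136,870
Through April 2023: $153,580
Through May 2023: $172,970
Through June 2023: $197,530
Through July 2023: $211,990
Through August 2023: $225,280
Final cumulative total $225,280 ≤ $232,000; the threshold is never exceeded.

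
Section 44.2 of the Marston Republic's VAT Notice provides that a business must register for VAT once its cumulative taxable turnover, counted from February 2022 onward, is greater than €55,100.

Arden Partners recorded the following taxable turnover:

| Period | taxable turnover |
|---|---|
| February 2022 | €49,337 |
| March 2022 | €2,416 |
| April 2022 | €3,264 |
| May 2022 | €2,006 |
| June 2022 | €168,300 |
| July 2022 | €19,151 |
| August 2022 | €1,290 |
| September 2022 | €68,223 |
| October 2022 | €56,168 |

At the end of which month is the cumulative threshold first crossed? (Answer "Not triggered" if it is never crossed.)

Through February 2022: €49,337
Through March 2022: €51,753
Through April 2022: €55,017
Through May 2022: €57,023 ← exceeds threshold

May 2022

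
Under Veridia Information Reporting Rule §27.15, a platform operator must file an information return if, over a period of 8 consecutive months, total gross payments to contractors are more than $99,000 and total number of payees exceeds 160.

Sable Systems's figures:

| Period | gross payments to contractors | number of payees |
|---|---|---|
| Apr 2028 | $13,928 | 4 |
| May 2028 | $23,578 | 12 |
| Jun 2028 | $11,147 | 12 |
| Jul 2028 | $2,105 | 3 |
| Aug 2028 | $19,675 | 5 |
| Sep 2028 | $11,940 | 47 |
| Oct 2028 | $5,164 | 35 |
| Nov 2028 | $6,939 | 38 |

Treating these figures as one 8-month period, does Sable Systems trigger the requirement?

No

Total gross payments to contractors: $13,928 + $23,578 + $11,147 + $2,105 + $19,675 + $11,940 + $5,164 + $6,939 = $94,476 (≤ $99,000).
Total number of payees: 4 + 12 + 12 + 3 + 5 + 47 + 35 + 38 = 156 (≤ 160).
The test is 'and': the rule requires both, and at least one is not exceeded.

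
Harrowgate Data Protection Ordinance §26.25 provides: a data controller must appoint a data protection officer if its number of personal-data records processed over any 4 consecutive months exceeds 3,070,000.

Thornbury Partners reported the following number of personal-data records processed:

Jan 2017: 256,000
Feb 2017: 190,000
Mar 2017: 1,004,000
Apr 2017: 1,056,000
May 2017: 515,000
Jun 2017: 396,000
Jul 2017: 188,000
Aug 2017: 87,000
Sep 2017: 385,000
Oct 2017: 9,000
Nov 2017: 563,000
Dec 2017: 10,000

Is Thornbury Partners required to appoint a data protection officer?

Jan 2017–Apr 2017: 256,000 + 190,000 + 1,004,000 + 1,056,000 = 2,506,000 (under)
Feb 2017–May 2017: 190,000 + 1,004,000 + 1,056,000 + 515,000 = 2,765,000 (under)
Mar 2017–Jun 2017: 1,004,000 + 1,056,000 + 515,000 + 396,000 = 2,971,000 (under)
Apr 2017–Jul 2017: 1,056,000 + 515,000 + 396,000 + 188,000 = 2,155,000 (under)
May 2017–Aug 2017: 515,000 + 396,000 + 188,000 + 87,000 = 1,186,000 (under)
Jun 2017–Sep 2017: 396,000 + 188,000 + 87,000 + 385,000 = 1,056,000 (under)
Jul 2017–Oct 2017: 188,000 + 87,000 + 385,000 + 9,000 = 669,000 (under)
Aug 2017–Nov 2017: 87,000 + 385,000 + 9,000 + 563,000 = 1,044,000 (under)
Sep 2017–Dec 2017: 385,000 + 9,000 + 563,000 + 10,000 = 967,000 (under)
No window exceeds 3,070,000.

No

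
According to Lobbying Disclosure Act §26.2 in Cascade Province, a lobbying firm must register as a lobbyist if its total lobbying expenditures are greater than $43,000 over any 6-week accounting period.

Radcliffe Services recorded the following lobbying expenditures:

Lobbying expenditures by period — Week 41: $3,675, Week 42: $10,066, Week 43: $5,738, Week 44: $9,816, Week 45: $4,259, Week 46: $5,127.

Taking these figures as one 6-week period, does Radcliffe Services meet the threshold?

No

Total lobbying expenditures: $3,675 + $10,066 + $5,738 + $9,816 + $4,259 + $5,127 = $38,681.
$38,681 ≤ $43,000, so the threshold is not exceeded.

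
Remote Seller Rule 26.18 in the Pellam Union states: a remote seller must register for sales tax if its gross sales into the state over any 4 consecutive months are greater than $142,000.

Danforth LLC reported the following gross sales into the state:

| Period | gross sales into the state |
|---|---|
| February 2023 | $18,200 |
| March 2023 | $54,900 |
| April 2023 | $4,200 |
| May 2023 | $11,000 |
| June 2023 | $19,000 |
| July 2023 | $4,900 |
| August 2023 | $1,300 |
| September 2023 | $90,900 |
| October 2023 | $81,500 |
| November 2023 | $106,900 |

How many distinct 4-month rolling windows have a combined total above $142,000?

February 2023–May 2023: $18,200 + $54,900 + $4,200 + $11,000 = $88,300 (under)
March 2023–June 2023: $54,900 + $4,200 + $11,000 + $19,000 = $89,100 (under)
April 2023–July 2023: $4,200 + $11,000 + $19,000 + $4,900 = $39,100 (under)
May 2023–August 2023: $11,000 + $19,000 + $4,900 + $1,300 = $36,200 (under)
June 2023–September 2023: $19,000 + $4,900 + $1,300 + $90,900 = $116,100 (under)
July 2023–October 2023: $4,900 + $1,300 + $90,900 + $81,500 = $178,600 (over)
August 2023–November 2023: $1,300 + $90,900 + $81,500 + $106,900 = $280,600 (over)
2 windows exceed the threshold.

2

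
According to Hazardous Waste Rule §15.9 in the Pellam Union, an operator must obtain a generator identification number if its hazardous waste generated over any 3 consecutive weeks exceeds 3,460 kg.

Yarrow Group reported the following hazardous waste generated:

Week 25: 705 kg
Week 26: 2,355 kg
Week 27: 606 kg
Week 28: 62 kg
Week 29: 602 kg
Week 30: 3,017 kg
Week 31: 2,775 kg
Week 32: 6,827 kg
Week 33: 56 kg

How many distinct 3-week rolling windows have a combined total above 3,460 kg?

Week 25–Week 27: 705 kg + 2,355 kg + 606 kg = 3,666 kg (over)
Week 26–Week 28: 2,355 kg + 606 kg + 62 kg = 3,023 kg (under)
Week 27–Week 29: 606 kg + 62 kg + 602 kg = 1,270 kg (under)
Week 28–Week 30: 62 kg + 602 kg + 3,017 kg = 3,681 kg (over)
Week 29–Week 31: 602 kg + 3,017 kg + 2,775 kg = 6,394 kg (over)
Week 30–Week 32: 3,017 kg + 2,775 kg + 6,827 kg = 12,619 kg (over)
Week 31–Week 33: 2,775 kg + 6,827 kg + 56 kg = 9,658 kg (over)
5 windows exceed the threshold.

5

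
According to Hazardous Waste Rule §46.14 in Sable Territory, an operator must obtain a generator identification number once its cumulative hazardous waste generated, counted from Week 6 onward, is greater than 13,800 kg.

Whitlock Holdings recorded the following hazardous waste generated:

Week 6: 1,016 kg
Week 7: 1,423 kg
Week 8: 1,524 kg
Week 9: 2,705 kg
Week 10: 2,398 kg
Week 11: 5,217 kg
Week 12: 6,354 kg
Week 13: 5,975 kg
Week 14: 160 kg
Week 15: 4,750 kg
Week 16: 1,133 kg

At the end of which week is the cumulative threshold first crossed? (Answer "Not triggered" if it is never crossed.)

Through Week 6: 1,016 kg
Through Week 7: 2,439 kg
Through Week 8: 3,963 kg
Through Week 9: 6,668 kg
Through Week 10: 9,066 kg
Through Week 11: 14,283 kg ← exceeds threshold

Week 11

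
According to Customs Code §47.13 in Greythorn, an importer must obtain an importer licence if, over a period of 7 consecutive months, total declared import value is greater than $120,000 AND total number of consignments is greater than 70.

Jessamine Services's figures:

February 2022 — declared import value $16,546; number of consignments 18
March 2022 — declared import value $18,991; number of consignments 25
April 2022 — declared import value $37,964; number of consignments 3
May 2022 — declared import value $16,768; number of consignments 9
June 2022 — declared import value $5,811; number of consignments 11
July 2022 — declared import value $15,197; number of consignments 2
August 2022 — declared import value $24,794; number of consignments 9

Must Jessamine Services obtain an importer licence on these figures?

Yes

Total declared import value: $16,546 + $18,991 + $37,964 + $16,768 + $5,811 + $15,197 + $24,794 = $136,071 (> $120,000).
Total number of consignments: 18 + 25 + 3 + 9 + 11 + 2 + 9 = 77 (> 70).
The test is 'and': both thresholds are exceeded.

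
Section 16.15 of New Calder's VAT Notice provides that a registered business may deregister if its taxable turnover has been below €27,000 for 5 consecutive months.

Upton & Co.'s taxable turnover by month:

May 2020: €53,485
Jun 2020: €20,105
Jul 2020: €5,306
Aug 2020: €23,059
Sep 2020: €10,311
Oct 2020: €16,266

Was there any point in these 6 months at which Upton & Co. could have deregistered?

Yes

Months below €27,000: Jun 2020, Jul 2020, Aug 2020, Sep 2020, Oct 2020.
Longest run of consecutive months below the threshold: 5.
5 ≥ 5, so Upton & Co. became eligible.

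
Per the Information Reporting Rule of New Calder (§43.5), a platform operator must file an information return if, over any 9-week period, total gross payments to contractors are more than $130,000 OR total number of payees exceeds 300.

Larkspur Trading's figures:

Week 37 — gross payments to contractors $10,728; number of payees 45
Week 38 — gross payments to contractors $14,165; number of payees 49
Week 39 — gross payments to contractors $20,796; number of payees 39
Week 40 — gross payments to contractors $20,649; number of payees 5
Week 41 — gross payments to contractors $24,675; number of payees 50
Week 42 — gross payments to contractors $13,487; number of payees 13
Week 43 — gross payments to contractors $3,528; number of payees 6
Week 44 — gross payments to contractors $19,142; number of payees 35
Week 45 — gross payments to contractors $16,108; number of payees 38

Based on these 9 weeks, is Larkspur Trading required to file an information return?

Total gross payments to contractors: $10,728 + $14,165 + $20,796 + $20,649 + $24,675 + $13,487 + $3,528 + $19,142 + $16,108 = $143,278 (> $130,000).
Total number of payees: 45 + 49 + 39 + 5 + 50 + 13 + 6 + 35 + 38 = 280 (≤ 300).
The test is 'or': at least one threshold is exceeded.

Yes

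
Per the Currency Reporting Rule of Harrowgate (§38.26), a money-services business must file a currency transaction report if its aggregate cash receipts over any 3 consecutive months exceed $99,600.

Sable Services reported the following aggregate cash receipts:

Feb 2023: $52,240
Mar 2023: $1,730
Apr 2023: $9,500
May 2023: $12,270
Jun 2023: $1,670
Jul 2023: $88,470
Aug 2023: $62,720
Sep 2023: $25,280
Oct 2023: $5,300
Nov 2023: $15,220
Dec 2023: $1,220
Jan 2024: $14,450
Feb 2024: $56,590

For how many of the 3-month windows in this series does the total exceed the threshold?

3

Feb 2023–Apr 2023: $52,240 + $1,730 + $9,500 = $63,470 (under)
Mar 2023–May 2023: $1,730 + $9,500 + $12,270 = $23,500 (under)
Apr 2023–Jun 2023: $9,500 + $12,270 + $1,670 = $23,440 (under)
May 2023–Jul 2023: $12,270 + $1,670 + $88,470 = $102,410 (over)
Jun 2023–Aug 2023: $1,670 + $88,470 + $62,720 = $152,860 (over)
Jul 2023–Sep 2023: $88,470 + $62,720 + $25,280 = $176,470 (over)
Aug 2023–Oct 2023: $62,720 + $25,280 + $5,300 = $93,300 (under)
Sep 2023–Nov 2023: $25,280 + $5,300 + $15,220 = $45,800 (under)
Oct 2023–Dec 2023: $5,300 + $15,220 + $1,220 = $21,740 (under)
Nov 2023–Jan 2024: $15,220 + $1,220 + $14,450 = $30,890 (under)
Dec 2023–Feb 2024: $1,220 + $14,450 + $56,590 = $72,260 (under)
3 windows exceed the threshold.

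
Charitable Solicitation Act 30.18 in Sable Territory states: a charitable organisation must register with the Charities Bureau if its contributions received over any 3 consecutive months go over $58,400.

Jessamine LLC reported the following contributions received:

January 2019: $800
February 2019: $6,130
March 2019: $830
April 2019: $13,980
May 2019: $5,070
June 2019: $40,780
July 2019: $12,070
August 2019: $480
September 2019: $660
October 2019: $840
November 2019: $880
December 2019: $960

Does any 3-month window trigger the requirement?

Yes

January 2019–March 2019: $800 + $6,130 + $830 = $7,760 (under)
February 2019–April 2019: $6,130 + $830 + $13,980 = $20,940 (under)
March 2019–May 2019: $830 + $13,980 + $5,070 = $19,880 (under)
April 2019–June 2019: $13,980 + $5,070 + $40,780 = $59,830 (over)
May 2019–July 2019: $5,070 + $40,780 + $12,070 = $57,920 (under)
June 2019–August 2019: $40,780 + $12,070 + $480 = $53,330 (under)
July 2019–September 2019: $12,070 + $480 + $660 = $13,210 (under)
August 2019–October 2019: $480 + $660 + $840 = $1,980 (under)
September 2019–November 2019: $660 + $840 + $880 = $2,380 (under)
October 2019–December 2019: $840 + $880 + $960 = $2,680 (under)
At least one window exceeds $58,400.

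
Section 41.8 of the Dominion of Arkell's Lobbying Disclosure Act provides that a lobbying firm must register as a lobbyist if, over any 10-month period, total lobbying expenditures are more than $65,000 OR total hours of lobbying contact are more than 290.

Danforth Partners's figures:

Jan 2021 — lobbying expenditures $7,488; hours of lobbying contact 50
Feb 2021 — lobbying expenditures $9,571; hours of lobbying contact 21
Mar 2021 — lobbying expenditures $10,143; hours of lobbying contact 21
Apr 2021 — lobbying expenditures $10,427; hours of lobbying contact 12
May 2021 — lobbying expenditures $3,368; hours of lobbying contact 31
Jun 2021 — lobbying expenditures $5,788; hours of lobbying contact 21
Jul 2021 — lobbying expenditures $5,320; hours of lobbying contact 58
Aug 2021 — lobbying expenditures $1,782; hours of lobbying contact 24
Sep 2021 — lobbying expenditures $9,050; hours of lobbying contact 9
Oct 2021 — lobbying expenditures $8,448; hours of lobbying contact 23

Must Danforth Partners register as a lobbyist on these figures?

Yes

Total lobbying expenditures: $7,488 + $9,571 + $10,143 + $10,427 + $3,368 + $5,788 + $5,320 + $1,782 + $9,050 + $8,448 = $71,385 (> $65,000).
Total hours of lobbying contact: 50 + 21 + 21 + 12 + 31 + 21 + 58 + 24 + 9 + 23 = 270 (≤ 290).
The test is 'or': at least one threshold is exceeded.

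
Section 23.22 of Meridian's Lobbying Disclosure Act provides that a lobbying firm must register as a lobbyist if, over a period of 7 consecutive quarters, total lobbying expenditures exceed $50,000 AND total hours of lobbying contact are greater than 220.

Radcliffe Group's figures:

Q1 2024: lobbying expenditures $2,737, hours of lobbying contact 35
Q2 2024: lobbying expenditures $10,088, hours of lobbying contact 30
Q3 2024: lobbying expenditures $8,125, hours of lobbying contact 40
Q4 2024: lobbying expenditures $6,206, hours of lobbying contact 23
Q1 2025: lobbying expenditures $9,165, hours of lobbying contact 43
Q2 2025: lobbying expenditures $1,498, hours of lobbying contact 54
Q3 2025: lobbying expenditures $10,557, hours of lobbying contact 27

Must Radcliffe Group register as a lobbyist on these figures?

No

Total lobbying expenditures: $2,737 + $10,088 + $8,125 + $6,206 + $9,165 + $1,498 + $10,557 = $48,376 (≤ $50,000).
Total hours of lobbying contact: 35 + 30 + 40 + 23 + 43 + 54 + 27 = 252 (> 220).
The test is 'and': the rule requires both, and at least one is not exceeded.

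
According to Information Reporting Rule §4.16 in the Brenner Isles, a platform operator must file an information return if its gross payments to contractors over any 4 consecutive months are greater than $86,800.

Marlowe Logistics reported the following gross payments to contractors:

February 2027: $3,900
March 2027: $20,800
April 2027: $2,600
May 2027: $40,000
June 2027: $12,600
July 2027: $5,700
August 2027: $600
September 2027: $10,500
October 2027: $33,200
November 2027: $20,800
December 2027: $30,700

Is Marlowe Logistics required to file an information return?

Yes

February 2027–May 2027: $3,900 + $20,800 + $2,600 + $40,000 = $67,300 (under)
March 2027–June 2027: $20,800 + $2,600 + $40,000 + $12,600 = $76,000 (under)
April 2027–July 2027: $2,600 + $40,000 + $12,600 + $5,700 = $60,900 (under)
May 2027–August 2027: $40,000 + $12,600 + $5,700 + $600 = $58,900 (under)
June 2027–September 2027: $12,600 + $5,700 + $600 + $10,500 = $29,400 (under)
July 2027–October 2027: $5,700 + $600 + $10,500 + $33,200 = $50,000 (under)
August 2027–November 2027: $600 + $10,500 + $33,200 + $20,800 = $65,100 (under)
September 2027–December 2027: $10,500 + $33,200 + $20,800 + $30,700 = $95,200 (over)
At least one window exceeds $86,800.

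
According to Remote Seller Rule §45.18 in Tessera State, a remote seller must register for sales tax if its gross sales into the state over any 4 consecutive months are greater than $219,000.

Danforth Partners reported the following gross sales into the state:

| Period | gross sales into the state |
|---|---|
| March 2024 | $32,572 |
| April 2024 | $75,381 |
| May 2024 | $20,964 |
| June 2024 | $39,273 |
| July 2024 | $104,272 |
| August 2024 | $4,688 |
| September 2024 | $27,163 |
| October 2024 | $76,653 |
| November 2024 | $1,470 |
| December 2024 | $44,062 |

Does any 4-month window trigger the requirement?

Yes

March 2024–June 2024: $32,572 + $75,381 + $20,964 + $39,273 = $168,190 (under)
April 2024–July 2024: $75,381 + $20,964 + $39,273 + $104,272 = $239,890 (over)
May 2024–August 2024: $20,964 + $39,273 + $104,272 + $4,688 = $169,197 (under)
June 2024–September 2024: $39,273 + $104,272 + $4,688 + $27,163 = $175,396 (under)
July 2024–October 2024: $104,272 + $4,688 + $27,163 + $76,653 = $212,776 (under)
August 2024–November 2024: $4,688 + $27,163 + $76,653 + $1,470 = $109,974 (under)
September 2024–December 2024: $27,163 + $76,653 + $1,470 + $44,062 = $149,348 (under)
At least one window exceeds $219,000.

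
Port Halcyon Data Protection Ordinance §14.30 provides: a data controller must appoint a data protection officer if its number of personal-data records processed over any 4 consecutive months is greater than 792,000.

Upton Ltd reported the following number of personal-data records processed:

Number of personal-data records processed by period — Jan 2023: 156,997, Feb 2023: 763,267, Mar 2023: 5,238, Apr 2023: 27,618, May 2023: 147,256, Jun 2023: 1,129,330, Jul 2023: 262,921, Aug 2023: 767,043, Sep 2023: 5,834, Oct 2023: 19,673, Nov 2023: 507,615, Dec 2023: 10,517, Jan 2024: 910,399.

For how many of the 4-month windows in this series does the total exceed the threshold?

9

Jan 2023–Apr 2023: 156,997 + 763,267 + 5,238 + 27,618 = 953,120 (over)
Feb 2023–May 2023: 763,267 + 5,238 + 27,618 + 147,256 = 943,379 (over)
Mar 2023–Jun 2023: 5,238 + 27,618 + 147,256 + 1,129,330 = 1,309,442 (over)
Apr 2023–Jul 2023: 27,618 + 147,256 + 1,129,330 + 262,921 = 1,567,125 (over)
May 2023–Aug 2023: 147,256 + 1,129,330 + 262,921 + 767,043 = 2,306,550 (over)
Jun 2023–Sep 2023: 1,129,330 + 262,921 + 767,043 + 5,834 = 2,165,128 (over)
Jul 2023–Oct 2023: 262,921 + 767,043 + 5,834 + 19,673 = 1,055,471 (over)
Aug 2023–Nov 2023: 767,043 + 5,834 + 19,673 + 507,615 = 1,300,165 (over)
Sep 2023–Dec 2023: 5,834 + 19,673 + 507,615 + 10,517 = 543,639 (under)
Oct 2023–Jan 2024: 19,673 + 507,615 + 10,517 + 910,399 = 1,448,204 (over)
9 windows exceed the threshold.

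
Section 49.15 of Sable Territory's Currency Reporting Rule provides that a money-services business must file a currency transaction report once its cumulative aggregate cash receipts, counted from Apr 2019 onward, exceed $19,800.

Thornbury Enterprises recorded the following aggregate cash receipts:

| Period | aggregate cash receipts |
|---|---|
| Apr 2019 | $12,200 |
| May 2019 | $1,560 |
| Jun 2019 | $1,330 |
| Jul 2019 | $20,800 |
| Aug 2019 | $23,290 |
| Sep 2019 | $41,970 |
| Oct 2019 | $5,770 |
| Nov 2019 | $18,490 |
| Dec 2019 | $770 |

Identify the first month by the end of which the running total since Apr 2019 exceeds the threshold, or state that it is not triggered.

Through Apr 2019: $12,200
Through May 2019: $13,760
Through Jun 2019: $15,090
Through Jul 2019: $35,890 ← exceeds threshold

Jul 2019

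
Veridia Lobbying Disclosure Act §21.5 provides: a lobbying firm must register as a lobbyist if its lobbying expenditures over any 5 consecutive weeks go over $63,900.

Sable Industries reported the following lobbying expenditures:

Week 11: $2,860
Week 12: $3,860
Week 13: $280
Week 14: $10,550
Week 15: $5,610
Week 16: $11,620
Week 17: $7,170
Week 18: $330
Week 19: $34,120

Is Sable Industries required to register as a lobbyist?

Week 11–Week 15: $2,860 + $3,860 + $280 + $10,550 + $5,610 = $23,160 (under)
Week 12–Week 16: $3,860 + $280 + $10,550 + $5,610 + $11,620 = $31,920 (under)
Week 13–Week 17: $280 + $10,550 + $5,610 + $11,620 + $7,170 = $35,230 (under)
Week 14–Week 18: $10,550 + $5,610 + $11,620 + $7,170 + $330 = $35,280 (under)
Week 15–Week 19: $5,610 + $11,620 + $7,170 + $330 + $34,120 = $58,850 (under)
No window exceeds $63,900.

No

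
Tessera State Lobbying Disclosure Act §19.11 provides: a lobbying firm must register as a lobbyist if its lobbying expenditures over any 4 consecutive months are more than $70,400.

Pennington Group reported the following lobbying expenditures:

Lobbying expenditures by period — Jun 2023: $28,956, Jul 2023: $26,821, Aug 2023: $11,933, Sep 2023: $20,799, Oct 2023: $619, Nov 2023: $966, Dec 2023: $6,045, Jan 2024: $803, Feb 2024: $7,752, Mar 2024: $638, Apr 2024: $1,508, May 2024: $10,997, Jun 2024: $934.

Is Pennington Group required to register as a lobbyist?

Jun 2023–Sep 2023: $28,956 + $26,821 + $11,933 + $20,799 = $88,509 (over)
Jul 2023–Oct 2023: $26,821 + $11,933 + $20,799 + $619 = $60,172 (under)
Aug 2023–Nov 2023: $11,933 + $20,799 + $619 + $966 = $34,317 (under)
Sep 2023–Dec 2023: $20,799 + $619 + $966 + $6,045 = $28,429 (under)
Oct 2023–Jan 2024: $619 + $966 + $6,045 + $803 = $8,433 (under)
Nov 2023–Feb 2024: $966 + $6,045 + $803 + $7,752 = $15,566 (under)
Dec 2023–Mar 2024: $6,045 + $803 + $7,752 + $638 = $15,238 (under)
Jan 2024–Apr 2024: $803 + $7,752 + $638 + $1,508 = $10,701 (under)
Feb 2024–May 2024: $7,752 + $638 + $1,508 + $10,997 = $20,895 (under)
Mar 2024–Jun 2024: $638 + $1,508 + $10,997 + $934 = $14,077 (under)
At least one window exceeds $70,400.

Yes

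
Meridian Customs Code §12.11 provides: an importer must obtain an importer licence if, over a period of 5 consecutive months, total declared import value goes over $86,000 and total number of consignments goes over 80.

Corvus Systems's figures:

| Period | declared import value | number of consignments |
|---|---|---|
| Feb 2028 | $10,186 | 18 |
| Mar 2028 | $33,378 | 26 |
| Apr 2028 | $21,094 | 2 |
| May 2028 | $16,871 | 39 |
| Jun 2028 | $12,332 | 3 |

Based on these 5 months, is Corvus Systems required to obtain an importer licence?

Total declared import value: $10,186 + $33,378 + $21,094 + $16,871 + $12,332 = $93,861 (> $86,000).
Total number of consignments: 18 + 26 + 2 + 39 + 3 = 88 (> 80).
The test is 'and': both thresholds are exceeded.

Yes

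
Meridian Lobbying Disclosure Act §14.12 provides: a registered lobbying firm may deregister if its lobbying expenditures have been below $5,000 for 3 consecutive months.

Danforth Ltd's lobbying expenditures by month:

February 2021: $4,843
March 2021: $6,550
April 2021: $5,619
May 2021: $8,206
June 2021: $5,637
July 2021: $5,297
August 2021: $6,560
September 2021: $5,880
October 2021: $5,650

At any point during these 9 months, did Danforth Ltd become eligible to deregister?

No

Months below $5,000: February 2021.
Longest run of consecutive months below the threshold: 1.
1 < 3, so Danforth Ltd never became eligible.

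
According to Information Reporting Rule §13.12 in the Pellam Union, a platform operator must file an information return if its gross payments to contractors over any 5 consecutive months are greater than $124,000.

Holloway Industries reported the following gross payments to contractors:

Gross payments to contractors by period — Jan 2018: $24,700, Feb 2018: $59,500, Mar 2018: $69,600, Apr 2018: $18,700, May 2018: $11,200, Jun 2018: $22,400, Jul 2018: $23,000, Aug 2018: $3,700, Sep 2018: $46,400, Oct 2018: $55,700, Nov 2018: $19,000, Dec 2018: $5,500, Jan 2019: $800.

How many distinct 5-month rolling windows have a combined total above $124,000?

Jan 2018–May 2018: $24,700 + $59,500 + $69,600 + $18,700 + $11,200 = $183,700 (over)
Feb 2018–Jun 2018: $59,500 + $69,600 + $18,700 + $11,200 + $22,400 = $181,400 (over)
Mar 2018–Jul 2018: $69,600 + $18,700 + $11,200 + $22,400 + $23,000 = $144,900 (over)
Apr 2018–Aug 2018: $18,700 + $11,200 + $22,400 + $23,000 + $3,700 = $79,000 (under)
May 2018–Sep 2018: $11,200 + $22,400 + $23,000 + $3,700 + $46,400 = $106,700 (under)
Jun 2018–Oct 2018: $22,400 + $23,000 + $3,700 + $46,400 + $55,700 = $151,200 (over)
Jul 2018–Nov 2018: $23,000 + $3,700 + $46,400 + $55,700 + $19,000 = $147,800 (over)
Aug 2018–Dec 2018: $3,700 + $46,400 + $55,700 + $19,000 + $5,500 = $130,300 (over)
Sep 2018–Jan 2019: $46,400 + $55,700 + $19,000 + $5,500 + $800 = $127,400 (over)
7 windows exceed the threshold.

7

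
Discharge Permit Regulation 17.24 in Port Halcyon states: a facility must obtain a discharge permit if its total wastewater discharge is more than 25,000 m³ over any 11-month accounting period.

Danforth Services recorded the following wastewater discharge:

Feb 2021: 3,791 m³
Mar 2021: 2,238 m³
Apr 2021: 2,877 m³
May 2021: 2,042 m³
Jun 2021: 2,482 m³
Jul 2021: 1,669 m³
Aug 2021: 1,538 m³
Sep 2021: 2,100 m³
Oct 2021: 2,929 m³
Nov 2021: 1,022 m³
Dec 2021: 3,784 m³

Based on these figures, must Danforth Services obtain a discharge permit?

Yes

Total wastewater discharge: 3,791 m³ + 2,238 m³ + 2,877 m³ + 2,042 m³ + 2,482 m³ + 1,669 m³ + 1,538 m³ + 2,100 m³ + 2,929 m³ + 1,022 m³ + 3,784 m³ = 26,472 m³.
26,472 m³ > 25,000 m³, so the threshold is exceeded.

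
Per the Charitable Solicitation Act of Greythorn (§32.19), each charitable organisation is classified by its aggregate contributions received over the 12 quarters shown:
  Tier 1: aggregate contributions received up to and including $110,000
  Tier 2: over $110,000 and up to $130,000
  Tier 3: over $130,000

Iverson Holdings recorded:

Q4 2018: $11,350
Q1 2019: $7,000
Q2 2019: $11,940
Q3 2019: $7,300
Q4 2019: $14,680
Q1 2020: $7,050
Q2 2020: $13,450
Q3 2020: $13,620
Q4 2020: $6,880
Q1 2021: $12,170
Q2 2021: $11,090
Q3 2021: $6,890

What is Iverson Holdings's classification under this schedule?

Tier 2

Aggregate contributions received: $11,350 + $7,000 + $11,940 + $7,300 + $14,680 + $7,050 + $13,450 + $13,620 + $6,880 + $12,170 + $11,090 + $6,890 = $123,420.
$110,000 < $123,420 ≤ $130,000, so Tier 2 applies.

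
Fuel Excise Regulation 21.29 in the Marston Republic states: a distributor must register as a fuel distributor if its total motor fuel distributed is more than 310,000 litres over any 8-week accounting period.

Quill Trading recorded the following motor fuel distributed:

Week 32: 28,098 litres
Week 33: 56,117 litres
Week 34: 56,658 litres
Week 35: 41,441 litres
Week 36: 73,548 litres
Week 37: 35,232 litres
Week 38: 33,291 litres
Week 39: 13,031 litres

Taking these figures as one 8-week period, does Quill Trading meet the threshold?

Total motor fuel distributed: 28,098 litres + 56,117 litres + 56,658 litres + 41,441 litres + 73,548 litres + 35,232 litres + 33,291 litres + 13,031 litres = 337,416 litres.
337,416 litres > 310,000 litres, so the threshold is exceeded.

Yes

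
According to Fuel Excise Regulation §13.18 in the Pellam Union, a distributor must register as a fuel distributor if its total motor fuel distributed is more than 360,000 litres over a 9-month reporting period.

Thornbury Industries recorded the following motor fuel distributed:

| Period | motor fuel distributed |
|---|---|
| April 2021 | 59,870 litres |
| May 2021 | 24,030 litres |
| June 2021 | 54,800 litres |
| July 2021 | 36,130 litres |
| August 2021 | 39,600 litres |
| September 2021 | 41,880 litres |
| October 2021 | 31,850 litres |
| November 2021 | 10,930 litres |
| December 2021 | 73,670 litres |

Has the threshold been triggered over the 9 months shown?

Total motor fuel distributed: 59,870 litres + 24,030 litres + 54,800 litres + 36,130 litres + 39,600 litres + 41,880 litres + 31,850 litres + 10,930 litres + 73,670 litres = 372,760 litres.
372,760 litres > 360,000 litres, so the threshold is exceeded.

Yes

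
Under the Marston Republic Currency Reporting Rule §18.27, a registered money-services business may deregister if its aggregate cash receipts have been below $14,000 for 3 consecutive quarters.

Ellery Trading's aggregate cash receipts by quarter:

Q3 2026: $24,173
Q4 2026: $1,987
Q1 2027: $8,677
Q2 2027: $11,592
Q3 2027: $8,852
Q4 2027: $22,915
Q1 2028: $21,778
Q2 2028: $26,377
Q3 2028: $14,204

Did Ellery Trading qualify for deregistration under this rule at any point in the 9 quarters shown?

Yes

Quarters below $14,000: Q4 2026, Q1 2027, Q2 2027, Q3 2027.
Longest run of consecutive quarters below the threshold: 4.
4 ≥ 3, so Ellery Trading became eligible.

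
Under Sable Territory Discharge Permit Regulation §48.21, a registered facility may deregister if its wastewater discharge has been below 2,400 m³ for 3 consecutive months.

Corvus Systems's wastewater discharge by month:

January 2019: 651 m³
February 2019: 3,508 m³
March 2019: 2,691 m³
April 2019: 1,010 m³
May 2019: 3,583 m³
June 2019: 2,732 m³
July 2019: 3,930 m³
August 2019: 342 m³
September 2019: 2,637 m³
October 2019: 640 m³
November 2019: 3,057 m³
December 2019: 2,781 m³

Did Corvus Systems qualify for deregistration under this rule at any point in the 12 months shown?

No

Months below 2,400 m³: January 2019, April 2019, August 2019, October 2019.
Longest run of consecutive months below the threshold: 1.
1 < 3, so Corvus Systems never became eligible.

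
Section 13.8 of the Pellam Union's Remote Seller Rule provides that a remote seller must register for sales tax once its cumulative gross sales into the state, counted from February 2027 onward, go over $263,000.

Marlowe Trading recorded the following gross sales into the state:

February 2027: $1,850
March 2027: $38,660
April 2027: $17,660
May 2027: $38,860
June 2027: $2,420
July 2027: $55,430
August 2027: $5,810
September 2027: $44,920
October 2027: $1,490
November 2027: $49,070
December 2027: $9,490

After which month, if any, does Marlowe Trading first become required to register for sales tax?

December 2027

Through February 2027: $1,850
Through March 2027: $40,510
Through April 2027: $58,170
Through May 2027: $97,030
Through June 2027: $99,450
Through July 2027: $154,880
Through August 2027: $160,690
Through September 2027: $205,610
Through October 2027: $207,100
Through November 2027: $256,170
Through December 2027: $265,660 ← exceeds threshold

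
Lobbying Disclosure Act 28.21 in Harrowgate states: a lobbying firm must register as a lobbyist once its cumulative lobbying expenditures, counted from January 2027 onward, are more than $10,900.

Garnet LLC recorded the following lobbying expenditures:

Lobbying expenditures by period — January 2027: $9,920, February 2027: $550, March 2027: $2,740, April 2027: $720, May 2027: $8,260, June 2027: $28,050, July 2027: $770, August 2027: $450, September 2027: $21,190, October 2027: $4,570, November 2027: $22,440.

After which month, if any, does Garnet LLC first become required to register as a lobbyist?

March 2027

Through January 2027: $9,920
Through February 2027: $10,470
Through March 2027: $13,210 ← exceeds threshold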